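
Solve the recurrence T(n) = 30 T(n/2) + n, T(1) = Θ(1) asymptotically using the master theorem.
T(n) = Θ(n^(log_2 30))

Master theorem: compare f(n) = n to n^(log_2 30) where log_2 30 ≈ 4.907. Since 1 < log_2 30, we have f(n) = O(n^(log_2 30 − ε)) for some ε > 0 — Case 1. Hence T(n) = Θ(n^(log_2 30)).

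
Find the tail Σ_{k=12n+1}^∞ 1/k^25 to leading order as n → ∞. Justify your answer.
Σ_{k>12n} 1/k^25 ~ 1/(24 · (12n)^24)

Compare to the integral: ∫_{12n}^∞ x^(−25) dx = [−x^(−24)/24]_{12n}^∞ = 1/((25−1)·(12n)^24). Euler-Maclaurin then gives
  Σ_{k>12n} 1/k^25 = ∫_{12n}^∞ dx/x^25 − 1/(2·(12n)^25) + O(1/(12n)^26).
(Equivalently this is ζ(25) − Σ_{k≤12n} 1/k^25.)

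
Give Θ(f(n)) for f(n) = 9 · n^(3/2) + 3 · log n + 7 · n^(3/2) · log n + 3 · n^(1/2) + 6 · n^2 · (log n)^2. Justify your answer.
f(n) ∈ Θ(n^2 · (log n)^2)

Compare the terms by growth order. For large n, n^a · (log n)^b dominates n^a' · (log n)^b' iff a > a', or (a = a' and b > b'). Ranking the 5 terms shows the dominant one is 6 · n^2 · (log n)^2. Hence f(n) ∈ Θ(n^2 · (log n)^2).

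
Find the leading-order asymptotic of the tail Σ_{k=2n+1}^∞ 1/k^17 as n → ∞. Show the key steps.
Σ_{k>2n} 1/k^17 ~ 1/(16 · (2n)^16)

Compare to the integral: ∫_{2n}^∞ x^(−17) dx = [−x^(−16)/16]_{2n}^∞ = 1/((17−1)·(2n)^16). Euler-Maclaurin then gives
  Σ_{k>2n} 1/k^17 = ∫_{2n}^∞ dx/x^17 − 1/(2·(2n)^17) + O(1/(2n)^18).
(Equivalently this is ζ(17) − Σ_{k≤2n} 1/k^17.)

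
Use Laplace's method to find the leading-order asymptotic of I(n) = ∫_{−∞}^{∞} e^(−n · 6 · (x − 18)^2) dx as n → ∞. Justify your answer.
I(n) = sqrt(π/(6n))

Here φ(x) = 6 · (x − 18)^2 has its unique minimum at x* = 18 with φ(x*) = 0 and φ''(x*) = 12. Laplace's method gives
  I(n) ~ e^(−n φ(x*)) · sqrt(2π / (n · φ''(x*))) = sqrt(2π / (12n)) = sqrt(π/(6n)).
This is exact: substituting u = (x − 18)·sqrt(6n) gives I(n) = (1/sqrt(6n)) ∫_{−∞}^{∞} e^(−u^2) du = sqrt(π/(6n)).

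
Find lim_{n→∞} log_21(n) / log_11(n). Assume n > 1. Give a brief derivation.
lim = ln(11) / ln(21) = log_21(11)

Change of base: log_21(n) = ln n / ln 21 and log_11(n) = ln n / ln 11. The ratio is (ln n / ln 21) · (ln 11 / ln n) = ln 11 / ln 21, a constant independent of n. So the limit is ln 11 / ln 21 = log_21(11).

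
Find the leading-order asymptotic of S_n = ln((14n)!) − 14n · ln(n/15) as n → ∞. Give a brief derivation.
S_n ~ 14n · (ln 210 − 1) + O(ln n)

Stirling: ln((14n)!) = 14n ln(14n) − 14n + O(ln n).
  S_n = 14n ln(14n) − 14n − 14n ln(n/15) + O(ln n)
      = 14n ln(14n) − 14n ln n + 14n ln 15 − 14n + O(ln n)
      = 14n ln 14 + 14n ln 15 − 14n + O(ln n)
      = 14n (ln 210 − 1) + O(ln n).
Numerically ln(210) − 1 ≈ 4.3471.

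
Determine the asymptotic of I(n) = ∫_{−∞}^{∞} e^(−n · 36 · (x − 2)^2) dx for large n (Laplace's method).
I(n) = sqrt(π/(36n))

Here φ(x) = 36 · (x − 2)^2 has its unique minimum at x* = 2 with φ(x*) = 0 and φ''(x*) = 72. Laplace's method gives
  I(n) ~ e^(−n φ(x*)) · sqrt(2π / (n · φ''(x*))) = sqrt(2π / (72n)) = sqrt(π/(36n)).
This is exact: substituting u = (x − 2)·sqrt(36n) gives I(n) = (1/sqrt(36n)) ∫_{−∞}^{∞} e^(−u^2) du = sqrt(π/(36n)).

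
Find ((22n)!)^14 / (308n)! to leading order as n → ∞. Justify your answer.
((22n)!)^14/(308n)! ~ ((2π·22n)^(13/2) / sqrt(14)) · 14^(−14·22n)  →  0

Write N = 22n. Stirling: N! ~ sqrt(2π N)(N/e)^N and (14N)! ~ sqrt(2π·14N)·(14N/e)^(14N).
  (N!)^14/(14N)! ~ (2π N)^(14/2) (N/e)^(14N) / [sqrt(2π·14N) (14N/e)^(14N)]
     = (2π N)^(14/2) / sqrt(2π·14N) · (N/(14N))^(14N)
     = (2π N)^((14−1)/2) / sqrt(14) · 14^(−14N).
Since 14^14 > 1, the factor 14^(−14N) decays exponentially, so the ratio → 0. Substituting N = 22n gives the stated form.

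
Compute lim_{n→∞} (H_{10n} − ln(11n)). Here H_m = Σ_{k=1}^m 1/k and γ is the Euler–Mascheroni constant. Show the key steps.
lim = ln(10/11) + γ

By Euler-Maclaurin, H_m = ln m + γ + O(1/m). So
  H_{10n} − ln(11n) = ln(10n) + γ − ln(11n) + O(1/n)
                       = ln(10/11) + γ + O(1/n).
Hence the limit is ln(10/11) + γ.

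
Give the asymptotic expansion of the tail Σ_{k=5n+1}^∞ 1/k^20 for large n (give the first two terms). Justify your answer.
Σ_{k>5n} 1/k^20 = 1/(19 · (5n)^19) − 1/(2 · (5n)^20) + O(1/(5n)^21)

Compare to the integral: ∫_{5n}^∞ x^(−20) dx = [−x^(−19)/19]_{5n}^∞ = 1/((20−1)·(5n)^19). The Euler-Maclaurin correction adds −f(5n)/2 = −1/(2·(5n)^20). Euler-Maclaurin then gives
  Σ_{k>5n} 1/k^20 = ∫_{5n}^∞ dx/x^20 − 1/(2·(5n)^20) + O(1/(5n)^21).
(Equivalently this is ζ(20) − Σ_{k≤5n} 1/k^20.)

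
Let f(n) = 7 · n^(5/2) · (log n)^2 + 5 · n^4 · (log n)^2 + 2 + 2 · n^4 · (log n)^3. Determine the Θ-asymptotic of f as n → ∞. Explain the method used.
f(n) ∈ Θ(n^4 · (log n)^3)

Compare the terms by growth order. For large n, n^a · (log n)^b dominates n^a' · (log n)^b' iff a > a', or (a = a' and b > b'). Ranking the 4 terms shows the dominant one is 2 · n^4 · (log n)^3. Hence f(n) ∈ Θ(n^4 · (log n)^3).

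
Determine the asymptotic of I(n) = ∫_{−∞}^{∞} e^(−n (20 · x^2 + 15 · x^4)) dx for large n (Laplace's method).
I(n) ~ sqrt(π/(20n))

φ(x) = 20 · x^2 + 15 · x^4 has its unique global minimum at x* = 0 (since φ'(x) = 40x + 60x^3 = 0 only at x = 0 for real x with both coefficients positive, and φ → ∞ as |x| → ∞). At x* = 0, φ(0) = 0 and φ''(0) = 40. Laplace's method then gives
  I(n) ~ sqrt(2π / (n · φ''(0))) · e^(−n φ(0)) = sqrt(2π / (40n)) = sqrt(π/(20n)).
The 15 · x^4 term contributes only at subleading order (an O(1/n) relative correction).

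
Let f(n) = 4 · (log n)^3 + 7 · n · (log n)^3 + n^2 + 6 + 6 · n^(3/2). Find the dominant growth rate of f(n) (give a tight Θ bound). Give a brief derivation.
f(n) ∈ Θ(n^2)

Compare the terms by growth order. For large n, n^a · (log n)^b dominates n^a' · (log n)^b' iff a > a', or (a = a' and b > b'). Ranking the 5 terms shows the dominant one is n^2. Hence f(n) ∈ Θ(n^2).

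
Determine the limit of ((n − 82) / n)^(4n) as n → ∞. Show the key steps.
lim = e^(−328)

Rewrite as (1 − 82/n)^(4n). By the standard limit (1 + x/n)^n → e^x, we have (1 − 82/n)^n → e^(−82), and raising to the 4th power gives e^(−328).
More precisely, ln[(1 − 82/n)^(4n)] = 4n · ln(1 − 82/n) = 4n · (-82/n + O(1/n^2)) = -328 + O(1/n) → -328.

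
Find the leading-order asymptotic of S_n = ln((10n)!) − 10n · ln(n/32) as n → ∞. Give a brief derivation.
S_n ~ 10n · (ln 320 − 1) + O(ln n)

Stirling: ln((10n)!) = 10n ln(10n) − 10n + O(ln n).
  S_n = 10n ln(10n) − 10n − 10n ln(n/32) + O(ln n)
      = 10n ln(10n) − 10n ln n + 10n ln 32 − 10n + O(ln n)
      = 10n ln 10 + 10n ln 32 − 10n + O(ln n)
      = 10n (ln 320 − 1) + O(ln n).
Numerically ln(320) − 1 ≈ 4.7683.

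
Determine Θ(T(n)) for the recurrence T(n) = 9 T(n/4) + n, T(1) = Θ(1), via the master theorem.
T(n) = Θ(n^(log_4 9))

Master theorem: compare f(n) = n to n^(log_4 9) where log_4 9 ≈ 1.585. Since 1 < log_4 9, we have f(n) = O(n^(log_4 9 − ε)) for some ε > 0 — Case 1. Hence T(n) = Θ(n^(log_4 9)).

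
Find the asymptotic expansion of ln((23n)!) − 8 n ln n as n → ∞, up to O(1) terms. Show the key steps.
ln((23n)!) − 8 n ln n = 15 n ln n + 23(ln 23 − 1) n + (1/2) ln(2π·23n) + O(1/n)

Stirling: ln((23n)!) = 23n ln(23n) − 23n + (1/2) ln(2π·23n) + O(1/n).
Expand 23n ln(23n) = 23n (ln n + ln 23) = 23n ln n + 23n ln 23.
Subtract 8n ln n: leading term is (23 − 8) n ln n = 15 n ln n. The next term is 23n ln 23 − 23n = 23(ln 23 − 1) n. Then the (1/2) ln(2π·23n) correction.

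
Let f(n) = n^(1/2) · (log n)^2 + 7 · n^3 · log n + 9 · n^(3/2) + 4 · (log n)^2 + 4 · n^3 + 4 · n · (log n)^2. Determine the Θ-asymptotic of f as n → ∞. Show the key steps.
f(n) ∈ Θ(n^3 · log n)

Compare the terms by growth order. For large n, n^a · (log n)^b dominates n^a' · (log n)^b' iff a > a', or (a = a' and b > b'). Ranking the 6 terms shows the dominant one is 7 · n^3 · log n. Hence f(n) ∈ Θ(n^3 · log n).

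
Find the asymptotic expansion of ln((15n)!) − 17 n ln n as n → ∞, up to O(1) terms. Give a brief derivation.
ln((15n)!) − 17 n ln n = −2 n ln n + 15(ln 15 − 1) n + (1/2) ln(2π·15n) + O(1/n)

Stirling: ln((15n)!) = 15n ln(15n) − 15n + (1/2) ln(2π·15n) + O(1/n).
Expand 15n ln(15n) = 15n (ln n + ln 15) = 15n ln n + 15n ln 15.
Subtract 17n ln n: leading term is (15 − 17) n ln n = −2 n ln n. The next term is 15n ln 15 − 15n = 15(ln 15 − 1) n. Then the (1/2) ln(2π·15n) correction.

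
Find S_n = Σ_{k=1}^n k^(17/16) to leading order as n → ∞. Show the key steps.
S_n ~ (16/33) · n^(33/16)

Integral comparison: Σ_{k=1}^n k^(17/16) = ∫_0^n x^(17/16) dx + O(n^(17/16)). The integral is n^(1 + 17/16) / (1 + 17/16) = n^((17+16)/16) / ((17+16)/16) = (16/33) · n^(33/16).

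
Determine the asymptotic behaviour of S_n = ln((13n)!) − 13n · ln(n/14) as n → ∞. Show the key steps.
S_n ~ 13n · (ln 182 − 1) + O(ln n)

Stirling: ln((13n)!) = 13n ln(13n) − 13n + O(ln n).
  S_n = 13n ln(13n) − 13n − 13n ln(n/14) + O(ln n)
      = 13n ln(13n) − 13n ln n + 13n ln 14 − 13n + O(ln n)
      = 13n ln 13 + 13n ln 14 − 13n + O(ln n)
      = 13n (ln 182 − 1) + O(ln n).
Numerically ln(182) − 1 ≈ 4.2040.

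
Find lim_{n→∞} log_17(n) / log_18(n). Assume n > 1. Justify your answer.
lim = ln(18) / ln(17) = log_17(18)

Change of base: log_17(n) = ln n / ln 17 and log_18(n) = ln n / ln 18. The ratio is (ln n / ln 17) · (ln 18 / ln n) = ln 18 / ln 17, a constant independent of n. So the limit is ln 18 / ln 17 = log_17(18).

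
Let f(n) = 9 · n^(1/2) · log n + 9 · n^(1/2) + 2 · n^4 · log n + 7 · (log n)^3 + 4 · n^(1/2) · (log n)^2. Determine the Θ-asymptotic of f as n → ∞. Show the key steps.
f(n) ∈ Θ(n^4 · log n)

Compare the terms by growth order. For large n, n^a · (log n)^b dominates n^a' · (log n)^b' iff a > a', or (a = a' and b > b'). Ranking the 5 terms shows the dominant one is 2 · n^4 · log n. Hence f(n) ∈ Θ(n^4 · log n).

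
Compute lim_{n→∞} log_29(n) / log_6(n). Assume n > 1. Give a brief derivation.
lim = ln(6) / ln(29) = log_29(6)

Change of base: log_29(n) = ln n / ln 29 and log_6(n) = ln n / ln 6. The ratio is (ln n / ln 29) · (ln 6 / ln n) = ln 6 / ln 29, a constant independent of n. So the limit is ln 6 / ln 29 = log_29(6).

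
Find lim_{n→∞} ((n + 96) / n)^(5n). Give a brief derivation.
lim = e^480

Rewrite as (1 + 96/n)^(5n). By the standard limit (1 + x/n)^n → e^x, we have (1 + 96/n)^n → e^96, and raising to the 5th power gives e^480.
More precisely, ln[(1 + 96/n)^(5n)] = 5n · ln(1 + 96/n) = 5n · (96/n + O(1/n^2)) = 480 + O(1/n) → 480.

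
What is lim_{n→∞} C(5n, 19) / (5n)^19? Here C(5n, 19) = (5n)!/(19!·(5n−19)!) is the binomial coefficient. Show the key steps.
lim = 1/19! = 1/121645100408832000

With N = 5n → ∞: C(N, 19) / N^19 = [N(N−1)…(N−18)] / (19! · N^19) = (1/19!) · 1 · (1 − 1/(5n)) · … · (1 − 18/(5n)). Each factor → 1 as N → ∞, so the limit is 1/19! = 1/121645100408832000.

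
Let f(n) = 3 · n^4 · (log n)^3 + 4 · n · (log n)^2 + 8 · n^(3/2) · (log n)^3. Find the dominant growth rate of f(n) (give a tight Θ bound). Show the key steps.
f(n) ∈ Θ(n^4 · (log n)^3)

Compare the terms by growth order. For large n, n^a · (log n)^b dominates n^a' · (log n)^b' iff a > a', or (a = a' and b > b'). Ranking the 3 terms shows the dominant one is 3 · n^4 · (log n)^3. Hence f(n) ∈ Θ(n^4 · (log n)^3).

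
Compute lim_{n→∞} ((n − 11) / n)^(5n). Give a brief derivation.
lim = e^(−55)

Rewrite as (1 − 11/n)^(5n). By the standard limit (1 + x/n)^n → e^x, we have (1 − 11/n)^n → e^(−11), and raising to the 5th power gives e^(−55).
More precisely, ln[(1 − 11/n)^(5n)] = 5n · ln(1 − 11/n) = 5n · (-11/n + O(1/n^2)) = -55 + O(1/n) → -55.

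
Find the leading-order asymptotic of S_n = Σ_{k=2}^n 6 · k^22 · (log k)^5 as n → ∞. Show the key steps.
S_n ~ 6 · n^23 · (log n)^5 / 23

By integral comparison, S_n = ∫_1^n 6 · x^22 · (log x)^5 dx + O(n^22 · (log n)^5). For the integral, the leading term of ∫_1^n x^22 (log x)^5 dx is n^23/23 · (log n)^5 (by repeated integration by parts; each step lowers the log-exponent and produces a relatively O(1/log n) correction). Hence S_n ~ 6 · n^23 · (log n)^5 / 23.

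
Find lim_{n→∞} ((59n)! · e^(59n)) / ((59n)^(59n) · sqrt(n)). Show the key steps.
lim = sqrt(2π·59)

Stirling: (59n)! ~ sqrt(2π·59n) · (59n/e)^(59n). Hence
  (59n)! · e^(59n) / (59n)^(59n) ~ sqrt(2π·59n).
Dividing by sqrt(n): sqrt(2π·59n) / sqrt(n) = sqrt(2π·59) · n^((1−1)/2), so the limit is sqrt(2π·59).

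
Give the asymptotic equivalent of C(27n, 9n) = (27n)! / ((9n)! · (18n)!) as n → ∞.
C(27n, 9n) ~ (27/4)^(9n) · sqrt(3/(4π·9n))

Write N = 9n. Apply Stirling to each factorial:
  (3N)! ~ sqrt(2π·3N) · (3N/e)^(3N),
  N! ~ sqrt(2π N) · (N/e)^N,
  (2N)! ~ sqrt(2π·2N) · (2N/e)^(2N).
The exponential factors combine to (3N)^(3N) / (N^N · (2N)^(2N)) = 3^(3N)/2^(2N) = (3^3/2^2)^N = (27/4)^N.
The square-root prefactors combine to sqrt(2π·3N) / (sqrt(2π N)·sqrt(2π·2N)) = sqrt(3 / (2π·2·N)) = sqrt(3/(4π·9n)).
Substituting N = 9n: C(27n, 9n) ~ (27/4)^(9n) · sqrt(3/(4π·9n)).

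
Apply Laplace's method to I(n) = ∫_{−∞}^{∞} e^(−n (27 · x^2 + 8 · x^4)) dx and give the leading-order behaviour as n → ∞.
I(n) ~ sqrt(π/(27n))

φ(x) = 27 · x^2 + 8 · x^4 has its unique global minimum at x* = 0 (since φ'(x) = 54x + 32x^3 = 0 only at x = 0 for real x with both coefficients positive, and φ → ∞ as |x| → ∞). At x* = 0, φ(0) = 0 and φ''(0) = 54. Laplace's method then gives
  I(n) ~ sqrt(2π / (n · φ''(0))) · e^(−n φ(0)) = sqrt(2π / (54n)) = sqrt(π/(27n)).
The 8 · x^4 term contributes only at subleading order (an O(1/n) relative correction).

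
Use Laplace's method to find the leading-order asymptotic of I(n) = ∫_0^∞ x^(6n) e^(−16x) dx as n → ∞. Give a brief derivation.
I(n) ~ (sqrt(2π·6n) / 16) · (6n/(16e))^(6n)

Write the integrand as exp(6n ln x − 16x) and set f(x) = 6n ln x − 16x. Then f'(x) = 6n/x − 16 = 0 at x* = 6n/16, and f''(x*) = −6n/x*^2 = −16^2/(6n). Laplace's method (interior maximum) gives
  I(n) ~ e^(f(x*)) · sqrt(2π / |f''(x*)|)
        = exp(6n ln(6n/16) − 6n) · sqrt(2π · 6n / 16^2)
        = (6n/16)^(6n) e^(−6n) · sqrt(2π·6n) / 16
        = (sqrt(2π·6n) / 16) · (6n/(16e))^(6n).
This matches Γ(6n+1)/16^(6n+1) with Stirling applied to Γ.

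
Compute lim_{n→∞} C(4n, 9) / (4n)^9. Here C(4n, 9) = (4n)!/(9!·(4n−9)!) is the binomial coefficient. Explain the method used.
lim = 1/9! = 1/362880

With N = 4n → ∞: C(N, 9) / N^9 = [N(N−1)…(N−8)] / (9! · N^9) = (1/9!) · 1 · (1 − 1/(4n)) · … · (1 − 8/(4n)). Each factor → 1 as N → ∞, so the limit is 1/9! = 1/362880.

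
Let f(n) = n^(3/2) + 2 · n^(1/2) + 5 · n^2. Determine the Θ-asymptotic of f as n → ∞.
f(n) ∈ Θ(n^2)

Compare the terms by growth order. For large n, n^a · (log n)^b dominates n^a' · (log n)^b' iff a > a', or (a = a' and b > b'). Ranking the 3 terms shows the dominant one is 5 · n^2. Hence f(n) ∈ Θ(n^2).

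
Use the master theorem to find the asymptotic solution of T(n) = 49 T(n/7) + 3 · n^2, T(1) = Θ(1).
T(n) = Θ(n^2 log n)

log_7 49 = 2, and f(n) = 3 · n^2 = Θ(n^(log_7 49)). This is Case 2 of the master theorem: T(n) = Θ(f(n) · log n) = Θ(n^2 log n).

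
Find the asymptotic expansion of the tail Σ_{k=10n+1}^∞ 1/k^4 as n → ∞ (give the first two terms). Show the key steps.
Σ_{k>10n} 1/k^4 = 1/(3 · (10n)^3) − 1/(2 · (10n)^4) + O(1/(10n)^5)

Compare to the integral: ∫_{10n}^∞ x^(−4) dx = [−x^(−3)/3]_{10n}^∞ = 1/((4−1)·(10n)^3). The Euler-Maclaurin correction adds −f(10n)/2 = −1/(2·(10n)^4). Euler-Maclaurin then gives
  Σ_{k>10n} 1/k^4 = ∫_{10n}^∞ dx/x^4 − 1/(2·(10n)^4) + O(1/(10n)^5).
(Equivalently this is ζ(4) − Σ_{k≤10n} 1/k^4.)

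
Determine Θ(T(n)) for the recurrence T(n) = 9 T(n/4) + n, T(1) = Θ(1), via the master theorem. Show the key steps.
T(n) = Θ(n^(log_4 9))

Master theorem: compare f(n) = n to n^(log_4 9) where log_4 9 ≈ 1.585. Since 1 < log_4 9, we have f(n) = O(n^(log_4 9 − ε)) for some ε > 0 — Case 1. Hence T(n) = Θ(n^(log_4 9)).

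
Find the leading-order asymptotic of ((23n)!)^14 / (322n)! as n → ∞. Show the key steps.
((23n)!)^14/(322n)! ~ ((2π·23n)^(13/2) / sqrt(14)) · 14^(−14·23n)  →  0

Write N = 23n. Stirling: N! ~ sqrt(2π N)(N/e)^N and (14N)! ~ sqrt(2π·14N)·(14N/e)^(14N).
  (N!)^14/(14N)! ~ (2π N)^(14/2) (N/e)^(14N) / [sqrt(2π·14N) (14N/e)^(14N)]
     = (2π N)^(14/2) / sqrt(2π·14N) · (N/(14N))^(14N)
     = (2π N)^((14−1)/2) / sqrt(14) · 14^(−14N).
Since 14^14 > 1, the factor 14^(−14N) decays exponentially, so the ratio → 0. Substituting N = 23n gives the stated form.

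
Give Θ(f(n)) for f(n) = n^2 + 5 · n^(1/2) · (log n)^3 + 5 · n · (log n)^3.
f(n) ∈ Θ(n^2)

Compare the terms by growth order. For large n, n^a · (log n)^b dominates n^a' · (log n)^b' iff a > a', or (a = a' and b > b'). Ranking the 3 terms shows the dominant one is n^2. Hence f(n) ∈ Θ(n^2).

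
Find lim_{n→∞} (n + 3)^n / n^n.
lim = e^3

Rewrite as (1 + 3/n)^(n). By the standard limit (1 + x/n)^n → e^x, we have (1 + 3/n)^n → e^3, and raising to the 1st power gives e^3.
More precisely, ln[(1 + 3/n)^(n)] = n · ln(1 + 3/n) = n · (3/n + O(1/n^2)) = 3 + O(1/n) → 3.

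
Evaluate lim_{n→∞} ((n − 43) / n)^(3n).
lim = e^(−129)

Rewrite as (1 − 43/n)^(3n). By the standard limit (1 + x/n)^n → e^x, we have (1 − 43/n)^n → e^(−43), and raising to the 3rd power gives e^(−129).
More precisely, ln[(1 − 43/n)^(3n)] = 3n · ln(1 − 43/n) = 3n · (-43/n + O(1/n^2)) = -129 + O(1/n) → -129.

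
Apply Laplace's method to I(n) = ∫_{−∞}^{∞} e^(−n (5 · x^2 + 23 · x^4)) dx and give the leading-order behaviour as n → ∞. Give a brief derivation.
I(n) ~ sqrt(π/(5n))

φ(x) = 5 · x^2 + 23 · x^4 has its unique global minimum at x* = 0 (since φ'(x) = 10x + 92x^3 = 0 only at x = 0 for real x with both coefficients positive, and φ → ∞ as |x| → ∞). At x* = 0, φ(0) = 0 and φ''(0) = 10. Laplace's method then gives
  I(n) ~ sqrt(2π / (n · φ''(0))) · e^(−n φ(0)) = sqrt(2π / (10n)) = sqrt(π/(5n)).
The 23 · x^4 term contributes only at subleading order (an O(1/n) relative correction).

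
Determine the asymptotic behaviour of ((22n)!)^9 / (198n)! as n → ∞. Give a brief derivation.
((22n)!)^9/(198n)! ~ ((2π·22n)^(8/2) / 3) · 9^(−9·22n)  →  0

Write N = 22n. Stirling: N! ~ sqrt(2π N)(N/e)^N and (9N)! ~ sqrt(2π·9N)·(9N/e)^(9N).
  (N!)^9/(9N)! ~ (2π N)^(9/2) (N/e)^(9N) / [sqrt(2π·9N) (9N/e)^(9N)]
     = (2π N)^(9/2) / sqrt(2π·9N) · (N/(9N))^(9N)
     = (2π N)^((9−1)/2) / 3 · 9^(−9N).
Since 9^9 > 1, the factor 9^(−9N) decays exponentially, so the ratio → 0. Substituting N = 22n gives the stated form.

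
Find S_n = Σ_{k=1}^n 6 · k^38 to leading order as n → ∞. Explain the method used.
S_n ~ 2 · n^39 / 13

By integral comparison (Euler-Maclaurin), Σ_{k=1}^n 6 · k^38 = 6 · ∫_0^n x^38 dx + O(n^38) = 6 · n^39/39 = 2 · n^39 / 13 + O(n^38). (Equivalently, Faulhaber's formula gives the same leading term.)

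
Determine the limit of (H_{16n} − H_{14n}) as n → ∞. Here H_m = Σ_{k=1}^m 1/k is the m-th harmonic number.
lim = ln(16/14) = ln(8/7)

Euler-Maclaurin gives H_m = ln m + γ + 1/(2m) + O(1/m^2). The γ and O(1/m) terms cancel in the difference:
  H_{16n} − H_{14n} = ln(16n) − ln(14n) + O(1/n) = ln(16/14) + O(1/n).
Hence the limit is ln(16/14) = ln(8/7).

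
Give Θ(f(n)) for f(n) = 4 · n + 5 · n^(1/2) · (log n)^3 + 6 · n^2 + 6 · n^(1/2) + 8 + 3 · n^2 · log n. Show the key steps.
f(n) ∈ Θ(n^2 · log n)

Compare the terms by growth order. For large n, n^a · (log n)^b dominates n^a' · (log n)^b' iff a > a', or (a = a' and b > b'). Ranking the 6 terms shows the dominant one is 3 · n^2 · log n. Hence f(n) ∈ Θ(n^2 · log n).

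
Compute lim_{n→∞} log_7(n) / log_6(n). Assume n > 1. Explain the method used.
lim = ln(6) / ln(7) = log_7(6)

Change of base: log_7(n) = ln n / ln 7 and log_6(n) = ln n / ln 6. The ratio is (ln n / ln 7) · (ln 6 / ln n) = ln 6 / ln 7, a constant independent of n. So the limit is ln 6 / ln 7 = log_7(6).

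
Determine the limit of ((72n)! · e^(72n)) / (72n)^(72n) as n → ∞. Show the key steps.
lim = ∞

Stirling: (72n)! ~ sqrt(2π·72n) · (72n/e)^(72n). Hence
  (72n)! · e^(72n) / (72n)^(72n) ~ sqrt(2π·72n) = sqrt(2π·72) · sqrt(n) → ∞.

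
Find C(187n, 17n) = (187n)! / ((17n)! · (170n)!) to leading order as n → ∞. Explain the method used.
C(187n, 17n) ~ (285311670611/10000000000)^(17n) · sqrt(11/(20π·17n))

Write N = 17n. Apply Stirling to each factorial:
  (11N)! ~ sqrt(2π·11N) · (11N/e)^(11N),
  N! ~ sqrt(2π N) · (N/e)^N,
  (10N)! ~ sqrt(2π·10N) · (10N/e)^(10N).
The exponential factors combine to (11N)^(11N) / (N^N · (10N)^(10N)) = 11^(11N)/10^(10N) = (11^11/10^10)^N = (285311670611/10000000000)^N.
The square-root prefactors combine to sqrt(2π·11N) / (sqrt(2π N)·sqrt(2π·10N)) = sqrt(11 / (2π·10·N)) = sqrt(11/(20π·17n)).
Substituting N = 17n: C(187n, 17n) ~ (285311670611/10000000000)^(17n) · sqrt(11/(20π·17n)).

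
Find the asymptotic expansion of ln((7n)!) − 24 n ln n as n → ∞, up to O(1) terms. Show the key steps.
ln((7n)!) − 24 n ln n = −17 n ln n + 7(ln 7 − 1) n + (1/2) ln(2π·7n) + O(1/n)

Stirling: ln((7n)!) = 7n ln(7n) − 7n + (1/2) ln(2π·7n) + O(1/n).
Expand 7n ln(7n) = 7n (ln n + ln 7) = 7n ln n + 7n ln 7.
Subtract 24n ln n: leading term is (7 − 24) n ln n = −17 n ln n. The next term is 7n ln 7 − 7n = 7(ln 7 − 1) n. Then the (1/2) ln(2π·7n) correction.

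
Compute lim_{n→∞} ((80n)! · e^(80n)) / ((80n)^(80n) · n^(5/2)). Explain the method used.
lim = 0

Stirling: (80n)! ~ sqrt(2π·80n) · (80n/e)^(80n). Hence
  (80n)! · e^(80n) / (80n)^(80n) ~ sqrt(2π·80n).
Dividing by n^(5/2): sqrt(2π·80n) / n^(5/2) = sqrt(2π·80) · n^((1−5)/2), so the expression behaves like sqrt(2π·80) · n^((1−5)/2) → 0.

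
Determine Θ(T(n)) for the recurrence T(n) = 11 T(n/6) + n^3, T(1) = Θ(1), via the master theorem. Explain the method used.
T(n) = Θ(n^3)

log_6 11 ≈ 1.338. f(n) = n^3 dominates n^(log_6 11) since 3 > 1.338, and the regularity condition a·f(n/b) = 11·(n/6)^3 = (11/216)·n^3 ≤ c·f(n) holds with c = 11/216 ≈ 0.0509 < 1. So this is Case 3: T(n) = Θ(f(n)) = Θ(n^3).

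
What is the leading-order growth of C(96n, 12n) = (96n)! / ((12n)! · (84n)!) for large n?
C(96n, 12n) ~ (16777216/823543)^(12n) · sqrt(4/(7π·12n))

Write N = 12n. Apply Stirling to each factorial:
  (8N)! ~ sqrt(2π·8N) · (8N/e)^(8N),
  N! ~ sqrt(2π N) · (N/e)^N,
  (7N)! ~ sqrt(2π·7N) · (7N/e)^(7N).
The exponential factors combine to (8N)^(8N) / (N^N · (7N)^(7N)) = 8^(8N)/7^(7N) = (8^8/7^7)^N = (16777216/823543)^N.
The square-root prefactors combine to sqrt(2π·8N) / (sqrt(2π N)·sqrt(2π·7N)) = sqrt(8 / (2π·7·N)) = sqrt(4/(7π·12n)).
Substituting N = 12n: C(96n, 12n) ~ (16777216/823543)^(12n) · sqrt(4/(7π·12n)).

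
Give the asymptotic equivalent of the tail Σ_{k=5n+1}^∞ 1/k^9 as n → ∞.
Σ_{k>5n} 1/k^9 ~ 1/(8 · (5n)^8)

Compare to the integral: ∫_{5n}^∞ x^(−9) dx = [−x^(−8)/8]_{5n}^∞ = 1/((9−1)·(5n)^8). Euler-Maclaurin then gives
  Σ_{k>5n} 1/k^9 = ∫_{5n}^∞ dx/x^9 − 1/(2·(5n)^9) + O(1/(5n)^10).
(Equivalently this is ζ(9) − Σ_{k≤5n} 1/k^9.)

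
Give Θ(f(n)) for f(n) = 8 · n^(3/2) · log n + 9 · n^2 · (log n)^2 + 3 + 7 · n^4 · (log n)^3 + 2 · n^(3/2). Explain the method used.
f(n) ∈ Θ(n^4 · (log n)^3)

Compare the terms by growth order. For large n, n^a · (log n)^b dominates n^a' · (log n)^b' iff a > a', or (a = a' and b > b'). Ranking the 5 terms shows the dominant one is 7 · n^4 · (log n)^3. Hence f(n) ∈ Θ(n^4 · (log n)^3).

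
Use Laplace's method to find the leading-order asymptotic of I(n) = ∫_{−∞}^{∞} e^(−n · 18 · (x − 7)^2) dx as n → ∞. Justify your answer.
I(n) = sqrt(π/(18n))

Here φ(x) = 18 · (x − 7)^2 has its unique minimum at x* = 7 with φ(x*) = 0 and φ''(x*) = 36. Laplace's method gives
  I(n) ~ e^(−n φ(x*)) · sqrt(2π / (n · φ''(x*))) = sqrt(2π / (36n)) = sqrt(π/(18n)).
This is exact: substituting u = (x − 7)·sqrt(18n) gives I(n) = (1/sqrt(18n)) ∫_{−∞}^{∞} e^(−u^2) du = sqrt(π/(18n)).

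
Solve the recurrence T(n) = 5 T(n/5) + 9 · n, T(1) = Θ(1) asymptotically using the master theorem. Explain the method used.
T(n) = Θ(n log n)

log_5 5 = 1, and f(n) = 9 · n = Θ(n^(log_5 5)). This is Case 2 of the master theorem: T(n) = Θ(f(n) · log n) = Θ(n log n).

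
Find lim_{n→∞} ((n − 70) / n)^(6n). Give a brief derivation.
lim = e^(−420)

Rewrite as (1 − 70/n)^(6n). By the standard limit (1 + x/n)^n → e^x, we have (1 − 70/n)^n → e^(−70), and raising to the 6th power gives e^(−420).
More precisely, ln[(1 − 70/n)^(6n)] = 6n · ln(1 − 70/n) = 6n · (-70/n + O(1/n^2)) = -420 + O(1/n) → -420.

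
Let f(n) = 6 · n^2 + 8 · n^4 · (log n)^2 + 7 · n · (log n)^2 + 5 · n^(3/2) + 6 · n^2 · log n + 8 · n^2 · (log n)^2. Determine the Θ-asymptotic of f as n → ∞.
f(n) ∈ Θ(n^4 · (log n)^2)

Compare the terms by growth order. For large n, n^a · (log n)^b dominates n^a' · (log n)^b' iff a > a', or (a = a' and b > b'). Ranking the 6 terms shows the dominant one is 8 · n^4 · (log n)^2. Hence f(n) ∈ Θ(n^4 · (log n)^2).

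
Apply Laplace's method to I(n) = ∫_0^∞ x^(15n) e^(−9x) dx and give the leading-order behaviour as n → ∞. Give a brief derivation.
I(n) ~ (sqrt(2π·15n) / 9) · (15n/(9e))^(15n)

Write the integrand as exp(15n ln x − 9x) and set f(x) = 15n ln x − 9x. Then f'(x) = 15n/x − 9 = 0 at x* = 15n/9, and f''(x*) = −15n/x*^2 = −9^2/(15n). Laplace's method (interior maximum) gives
  I(n) ~ e^(f(x*)) · sqrt(2π / |f''(x*)|)
        = exp(15n ln(15n/9) − 15n) · sqrt(2π · 15n / 9^2)
        = (15n/9)^(15n) e^(−15n) · sqrt(2π·15n) / 9
        = (sqrt(2π·15n) / 9) · (15n/(9e))^(15n).
This matches Γ(15n+1)/9^(15n+1) with Stirling applied to Γ.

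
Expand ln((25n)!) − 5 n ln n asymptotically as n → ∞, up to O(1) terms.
ln((25n)!) − 5 n ln n = 20 n ln n + 25(ln 25 − 1) n + (1/2) ln(2π·25n) + O(1/n)

Stirling: ln((25n)!) = 25n ln(25n) − 25n + (1/2) ln(2π·25n) + O(1/n).
Expand 25n ln(25n) = 25n (ln n + ln 25) = 25n ln n + 25n ln 25.
Subtract 5n ln n: leading term is (25 − 5) n ln n = 20 n ln n. The next term is 25n ln 25 − 25n = 25(ln 25 − 1) n. Then the (1/2) ln(2π·25n) correction.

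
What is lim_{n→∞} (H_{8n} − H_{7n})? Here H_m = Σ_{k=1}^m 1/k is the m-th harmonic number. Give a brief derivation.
lim = ln(8/7)

Euler-Maclaurin gives H_m = ln m + γ + 1/(2m) + O(1/m^2). The γ and O(1/m) terms cancel in the difference:
  H_{8n} − H_{7n} = ln(8n) − ln(7n) + O(1/n) = ln(8/7) + O(1/n).
Hence the limit is ln(8/7).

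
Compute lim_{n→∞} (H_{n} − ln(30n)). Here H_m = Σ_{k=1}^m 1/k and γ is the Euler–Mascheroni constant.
lim = −ln 30 + γ

By Euler-Maclaurin, H_m = ln m + γ + O(1/m). So
  H_{n} − ln(30n) = ln(n) + γ − ln(30n) + O(1/n)
                       = ln(1/30) + γ + O(1/n).
Hence the limit is ln(1/30) + γ.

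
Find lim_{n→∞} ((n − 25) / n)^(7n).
lim = e^(−175)

Rewrite as (1 − 25/n)^(7n). By the standard limit (1 + x/n)^n → e^x, we have (1 − 25/n)^n → e^(−25), and raising to the 7th power gives e^(−175).
More precisely, ln[(1 − 25/n)^(7n)] = 7n · ln(1 − 25/n) = 7n · (-25/n + O(1/n^2)) = -175 + O(1/n) → -175.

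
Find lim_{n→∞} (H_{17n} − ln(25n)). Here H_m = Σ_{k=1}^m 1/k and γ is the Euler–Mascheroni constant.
lim = ln(17/25) + γ

By Euler-Maclaurin, H_m = ln m + γ + O(1/m). So
  H_{17n} − ln(25n) = ln(17n) + γ − ln(25n) + O(1/n)
                       = ln(17/25) + γ + O(1/n).
Hence the limit is ln(17/25) + γ.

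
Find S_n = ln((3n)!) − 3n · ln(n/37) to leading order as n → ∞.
S_n ~ 3n · (ln 111 − 1) + O(ln n)

Stirling: ln((3n)!) = 3n ln(3n) − 3n + O(ln n).
  S_n = 3n ln(3n) − 3n − 3n ln(n/37) + O(ln n)
      = 3n ln(3n) − 3n ln n + 3n ln 37 − 3n + O(ln n)
      = 3n ln 3 + 3n ln 37 − 3n + O(ln n)
      = 3n (ln 111 − 1) + O(ln n).
Numerically ln(111) − 1 ≈ 3.7095.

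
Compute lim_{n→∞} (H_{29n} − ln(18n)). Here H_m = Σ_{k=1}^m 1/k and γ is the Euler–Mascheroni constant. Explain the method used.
lim = ln(29/18) + γ

By Euler-Maclaurin, H_m = ln m + γ + O(1/m). So
  H_{29n} − ln(18n) = ln(29n) + γ − ln(18n) + O(1/n)
                       = ln(29/18) + γ + O(1/n).
Hence the limit is ln(29/18) + γ.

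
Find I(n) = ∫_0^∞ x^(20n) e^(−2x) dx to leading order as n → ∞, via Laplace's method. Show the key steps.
I(n) ~ (sqrt(2π·20n) / 2) · (20n/(2e))^(20n)

Write the integrand as exp(20n ln x − 2x) and set f(x) = 20n ln x − 2x. Then f'(x) = 20n/x − 2 = 0 at x* = 20n/2, and f''(x*) = −20n/x*^2 = −2^2/(20n). Laplace's method (interior maximum) gives
  I(n) ~ e^(f(x*)) · sqrt(2π / |f''(x*)|)
        = exp(20n ln(20n/2) − 20n) · sqrt(2π · 20n / 2^2)
        = (20n/2)^(20n) e^(−20n) · sqrt(2π·20n) / 2
        = (sqrt(2π·20n) / 2) · (20n/(2e))^(20n).
This matches Γ(20n+1)/2^(20n+1) with Stirling applied to Γ.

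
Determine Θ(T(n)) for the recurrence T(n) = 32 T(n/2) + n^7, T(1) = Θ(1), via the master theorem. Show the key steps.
T(n) = Θ(n^7)

log_2 32 ≈ 5.000. f(n) = n^7 dominates n^(log_2 32) since 7 > 5.000, and the regularity condition a·f(n/b) = 32·(n/2)^7 = (32/128)·n^7 ≤ c·f(n) holds with c = 32/128 ≈ 0.25 < 1. So this is Case 3: T(n) = Θ(f(n)) = Θ(n^7).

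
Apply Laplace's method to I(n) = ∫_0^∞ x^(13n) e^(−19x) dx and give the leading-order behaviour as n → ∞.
I(n) ~ (sqrt(2π·13n) / 19) · (13n/(19e))^(13n)

Write the integrand as exp(13n ln x − 19x) and set f(x) = 13n ln x − 19x. Then f'(x) = 13n/x − 19 = 0 at x* = 13n/19, and f''(x*) = −13n/x*^2 = −19^2/(13n). Laplace's method (interior maximum) gives
  I(n) ~ e^(f(x*)) · sqrt(2π / |f''(x*)|)
        = exp(13n ln(13n/19) − 13n) · sqrt(2π · 13n / 19^2)
        = (13n/19)^(13n) e^(−13n) · sqrt(2π·13n) / 19
        = (sqrt(2π·13n) / 19) · (13n/(19e))^(13n).
This matches Γ(13n+1)/19^(13n+1) with Stirling applied to Γ.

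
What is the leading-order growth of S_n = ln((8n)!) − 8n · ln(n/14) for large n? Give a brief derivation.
S_n ~ 8n · (ln 112 − 1) + O(ln n)

Stirling: ln((8n)!) = 8n ln(8n) − 8n + O(ln n).
  S_n = 8n ln(8n) − 8n − 8n ln(n/14) + O(ln n)
      = 8n ln(8n) − 8n ln n + 8n ln 14 − 8n + O(ln n)
      = 8n ln 8 + 8n ln 14 − 8n + O(ln n)
      = 8n (ln 112 − 1) + O(ln n).
Numerically ln(112) − 1 ≈ 3.7185.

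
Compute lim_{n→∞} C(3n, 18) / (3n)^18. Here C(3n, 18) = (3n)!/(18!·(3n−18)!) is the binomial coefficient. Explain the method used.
lim = 1/18! = 1/6402373705728000

With N = 3n → ∞: C(N, 18) / N^18 = [N(N−1)…(N−17)] / (18! · N^18) = (1/18!) · 1 · (1 − 1/(3n)) · … · (1 − 17/(3n)). Each factor → 1 as N → ∞, so the limit is 1/18! = 1/6402373705728000.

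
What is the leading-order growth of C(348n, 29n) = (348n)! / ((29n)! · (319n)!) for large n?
C(348n, 29n) ~ (8916100448256/285311670611)^(29n) · sqrt(6/(11π·29n))

Write N = 29n. Apply Stirling to each factorial:
  (12N)! ~ sqrt(2π·12N) · (12N/e)^(12N),
  N! ~ sqrt(2π N) · (N/e)^N,
  (11N)! ~ sqrt(2π·11N) · (11N/e)^(11N).
The exponential factors combine to (12N)^(12N) / (N^N · (11N)^(11N)) = 12^(12N)/11^(11N) = (12^12/11^11)^N = (8916100448256/285311670611)^N.
The square-root prefactors combine to sqrt(2π·12N) / (sqrt(2π N)·sqrt(2π·11N)) = sqrt(12 / (2π·11·N)) = sqrt(6/(11π·29n)).
Substituting N = 29n: C(348n, 29n) ~ (8916100448256/285311670611)^(29n) · sqrt(6/(11π·29n)).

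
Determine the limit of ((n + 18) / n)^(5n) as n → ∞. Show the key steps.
lim = e^90

Rewrite as (1 + 18/n)^(5n). By the standard limit (1 + x/n)^n → e^x, we have (1 + 18/n)^n → e^18, and raising to the 5th power gives e^90.
More precisely, ln[(1 + 18/n)^(5n)] = 5n · ln(1 + 18/n) = 5n · (18/n + O(1/n^2)) = 90 + O(1/n) → 90.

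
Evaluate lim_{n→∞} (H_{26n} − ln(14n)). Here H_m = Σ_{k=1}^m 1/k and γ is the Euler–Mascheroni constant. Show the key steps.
lim = ln(13/7) + γ

By Euler-Maclaurin, H_m = ln m + γ + O(1/m). So
  H_{26n} − ln(14n) = ln(26n) + γ − ln(14n) + O(1/n)
                       = ln(26/14) + γ + O(1/n).
Hence the limit is ln(26/14) + γ (= ln(13/7)).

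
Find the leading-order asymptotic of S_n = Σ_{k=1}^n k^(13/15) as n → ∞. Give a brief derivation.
S_n ~ (15/28) · n^(28/15)

Integral comparison: Σ_{k=1}^n k^(13/15) = ∫_0^n x^(13/15) dx + O(n^(13/15)). The integral is n^(1 + 13/15) / (1 + 13/15) = n^((13+15)/15) / ((13+15)/15) = (15/28) · n^(28/15).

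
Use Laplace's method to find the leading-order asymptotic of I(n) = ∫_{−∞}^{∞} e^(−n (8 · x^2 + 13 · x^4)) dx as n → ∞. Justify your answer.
I(n) ~ sqrt(π/(8n))

φ(x) = 8 · x^2 + 13 · x^4 has its unique global minimum at x* = 0 (since φ'(x) = 16x + 52x^3 = 0 only at x = 0 for real x with both coefficients positive, and φ → ∞ as |x| → ∞). At x* = 0, φ(0) = 0 and φ''(0) = 16. Laplace's method then gives
  I(n) ~ sqrt(2π / (n · φ''(0))) · e^(−n φ(0)) = sqrt(2π / (16n)) = sqrt(π/(8n)).
The 13 · x^4 term contributes only at subleading order (an O(1/n) relative correction).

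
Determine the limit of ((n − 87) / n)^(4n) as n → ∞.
lim = e^(−348)

Rewrite as (1 − 87/n)^(4n). By the standard limit (1 + x/n)^n → e^x, we have (1 − 87/n)^n → e^(−87), and raising to the 4th power gives e^(−348).
More precisely, ln[(1 − 87/n)^(4n)] = 4n · ln(1 − 87/n) = 4n · (-87/n + O(1/n^2)) = -348 + O(1/n) → -348.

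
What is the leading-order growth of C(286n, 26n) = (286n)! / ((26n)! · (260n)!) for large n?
C(286n, 26n) ~ (285311670611/10000000000)^(26n) · sqrt(11/(20π·26n))

Write N = 26n. Apply Stirling to each factorial:
  (11N)! ~ sqrt(2π·11N) · (11N/e)^(11N),
  N! ~ sqrt(2π N) · (N/e)^N,
  (10N)! ~ sqrt(2π·10N) · (10N/e)^(10N).
The exponential factors combine to (11N)^(11N) / (N^N · (10N)^(10N)) = 11^(11N)/10^(10N) = (11^11/10^10)^N = (285311670611/10000000000)^N.
The square-root prefactors combine to sqrt(2π·11N) / (sqrt(2π N)·sqrt(2π·10N)) = sqrt(11 / (2π·10·N)) = sqrt(11/(20π·26n)).
Substituting N = 26n: C(286n, 26n) ~ (285311670611/10000000000)^(26n) · sqrt(11/(20π·26n)).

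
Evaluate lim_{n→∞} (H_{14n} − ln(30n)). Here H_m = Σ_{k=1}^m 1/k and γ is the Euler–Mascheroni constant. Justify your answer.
lim = ln(7/15) + γ

By Euler-Maclaurin, H_m = ln m + γ + O(1/m). So
  H_{14n} − ln(30n) = ln(14n) + γ − ln(30n) + O(1/n)
                       = ln(14/30) + γ + O(1/n).
Hence the limit is ln(14/30) + γ (= ln(7/15)).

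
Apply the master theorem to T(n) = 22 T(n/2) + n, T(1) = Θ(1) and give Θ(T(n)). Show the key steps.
T(n) = Θ(n^(log_2 22))

Master theorem: compare f(n) = n to n^(log_2 22) where log_2 22 ≈ 4.459. Since 1 < log_2 22, we have f(n) = O(n^(log_2 22 − ε)) for some ε > 0 — Case 1. Hence T(n) = Θ(n^(log_2 22)).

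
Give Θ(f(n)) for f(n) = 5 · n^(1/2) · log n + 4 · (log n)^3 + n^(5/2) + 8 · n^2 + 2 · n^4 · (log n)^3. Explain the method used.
f(n) ∈ Θ(n^4 · (log n)^3)

Compare the terms by growth order. For large n, n^a · (log n)^b dominates n^a' · (log n)^b' iff a > a', or (a = a' and b > b'). Ranking the 5 terms shows the dominant one is 2 · n^4 · (log n)^3. Hence f(n) ∈ Θ(n^4 · (log n)^3).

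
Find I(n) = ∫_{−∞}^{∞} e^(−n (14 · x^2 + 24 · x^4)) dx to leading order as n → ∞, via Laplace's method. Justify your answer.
I(n) ~ sqrt(π/(14n))

φ(x) = 14 · x^2 + 24 · x^4 has its unique global minimum at x* = 0 (since φ'(x) = 28x + 96x^3 = 0 only at x = 0 for real x with both coefficients positive, and φ → ∞ as |x| → ∞). At x* = 0, φ(0) = 0 and φ''(0) = 28. Laplace's method then gives
  I(n) ~ sqrt(2π / (n · φ''(0))) · e^(−n φ(0)) = sqrt(2π / (28n)) = sqrt(π/(14n)).
The 24 · x^4 term contributes only at subleading order (an O(1/n) relative correction).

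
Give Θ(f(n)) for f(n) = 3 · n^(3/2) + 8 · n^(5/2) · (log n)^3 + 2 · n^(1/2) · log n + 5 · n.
f(n) ∈ Θ(n^(5/2) · (log n)^3)

Compare the terms by growth order. For large n, n^a · (log n)^b dominates n^a' · (log n)^b' iff a > a', or (a = a' and b > b'). Ranking the 4 terms shows the dominant one is 8 · n^(5/2) · (log n)^3. Hence f(n) ∈ Θ(n^(5/2) · (log n)^3).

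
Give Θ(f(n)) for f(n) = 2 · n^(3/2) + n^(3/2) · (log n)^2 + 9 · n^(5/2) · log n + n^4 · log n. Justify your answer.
f(n) ∈ Θ(n^4 · log n)

Compare the terms by growth order. For large n, n^a · (log n)^b dominates n^a' · (log n)^b' iff a > a', or (a = a' and b > b'). Ranking the 4 terms shows the dominant one is n^4 · log n. Hence f(n) ∈ Θ(n^4 · log n).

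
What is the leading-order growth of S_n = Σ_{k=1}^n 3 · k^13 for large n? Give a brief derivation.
S_n ~ 3 · n^14 / 14

By integral comparison (Euler-Maclaurin), Σ_{k=1}^n 3 · k^13 = 3 · ∫_0^n x^13 dx + O(n^13) = 3 · n^14/14 + O(n^13). (Equivalently, Faulhaber's formula gives the same leading term.)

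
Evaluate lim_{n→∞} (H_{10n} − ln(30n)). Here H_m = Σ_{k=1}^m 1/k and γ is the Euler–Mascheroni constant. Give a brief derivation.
lim = −ln 3 + γ

By Euler-Maclaurin, H_m = ln m + γ + O(1/m). So
  H_{10n} − ln(30n) = ln(10n) + γ − ln(30n) + O(1/n)
                       = ln(10/30) + γ + O(1/n).
Hence the limit is ln(10/30) + γ (= −ln 3).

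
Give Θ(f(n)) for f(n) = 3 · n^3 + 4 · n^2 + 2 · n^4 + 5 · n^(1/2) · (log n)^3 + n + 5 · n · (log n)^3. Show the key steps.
f(n) ∈ Θ(n^4)

Compare the terms by growth order. For large n, n^a · (log n)^b dominates n^a' · (log n)^b' iff a > a', or (a = a' and b > b'). Ranking the 6 terms shows the dominant one is 2 · n^4. Hence f(n) ∈ Θ(n^4).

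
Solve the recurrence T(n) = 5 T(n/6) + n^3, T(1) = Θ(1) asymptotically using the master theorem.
T(n) = Θ(n^3)

log_6 5 ≈ 0.898. f(n) = n^3 dominates n^(log_6 5) since 3 > 0.898, and the regularity condition a·f(n/b) = 5·(n/6)^3 = (5/216)·n^3 ≤ c·f(n) holds with c = 5/216 ≈ 0.0231 < 1. So this is Case 3: T(n) = Θ(f(n)) = Θ(n^3).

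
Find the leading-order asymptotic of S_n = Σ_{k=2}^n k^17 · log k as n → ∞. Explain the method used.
S_n ~ n^18 log n / 18 − n^18 / 324

By integral comparison, S_n = ∫_1^n x^17 · log x dx + O(n^17 · log n). For the integral, ∫ x^17 log x dx = n^18 log n / 18 − n^18/324 (integration by parts). Hence S_n ~ n^18 log n / 18 − n^18 / 324.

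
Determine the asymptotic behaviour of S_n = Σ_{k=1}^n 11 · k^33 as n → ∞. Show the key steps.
S_n ~ 11 · n^34 / 34

By integral comparison (Euler-Maclaurin), Σ_{k=1}^n 11 · k^33 = 11 · ∫_0^n x^33 dx + O(n^33) = 11 · n^34/34 + O(n^33). (Equivalently, Faulhaber's formula gives the same leading term.)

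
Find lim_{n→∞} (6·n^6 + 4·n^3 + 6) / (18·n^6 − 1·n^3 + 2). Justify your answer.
lim = 6/18 = 1/3

For large n the leading n^6 terms dominate both numerator and denominator. Dividing top and bottom by n^6, every other term tends to 0, leaving 6/18 = 1/3.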